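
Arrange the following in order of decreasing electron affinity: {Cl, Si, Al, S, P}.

EA tends to increase across a period and decrease down a group, though the pattern is less regular than for IE or radius.
All lie in period 3; the across-period trend (electron affinity increases left to right) applies, with the exception below.
Note the exception: Si has a higher electron affinity than P, contrary to the simple trend — adding an electron to P's half-filled 3p³ is unfavourable, so Si (3p²) has the more exothermic EA.
Approximate values (kJ/mol): Al 42, Si 134, P 72, S 200, Cl 349.
So from highest to lowest: Cl > S > Si > P > Al.

Cl > S > Si > P > Al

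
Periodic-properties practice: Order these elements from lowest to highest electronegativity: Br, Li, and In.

Li is in period 2, group 1; Br is in period 4, group 17; In is in period 5, group 13.
Smaller atoms with higher effective nuclear charge are more electronegative.
Neither a single period nor a single group — weigh both effects.
In > Li: the two effects oppose for this pair; the across-period effect wins (1.78 vs 0.98).
Br > In: relative to In, both the across-period and down-group shifts push Br's electronegativity up.
For reference (Pauling): Li 0.98, Br 2.96, In 1.78.
So from lowest to highest: Li < In < Br.

Li < In < Br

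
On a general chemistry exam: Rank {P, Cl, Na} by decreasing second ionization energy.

Na, Cl, P

The second ionization energy removes an electron from the +1 ion. For each element: P⁺ still has 4 valence electrons; Cl⁺ still has 6 valence electrons; Na⁺ is the bare [Ne] core.
Core electrons are held far more tightly than valence electrons, so Na tops the IE_2 order.
Valence configurations: P⁺ [Ne]3s²3p², Cl⁺ [Ne]3s²3p⁴.
Approximate IE_2 values (kJ/mol): P 1907, Cl 2298, Na 4562.
Putting it together, IE_2: P < Cl < Na.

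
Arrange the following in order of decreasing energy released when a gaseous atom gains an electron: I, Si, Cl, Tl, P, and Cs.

Cl > I > Si > P > Cs > Tl

Electron affinity generally becomes more exothermic across a period toward the halogens and less exothermic down a group.
These span different periods and groups, so the two trends combine.
Cs > Tl: this pair runs against the simple trend — see the exception note.
P > Cs: both effects reinforce here, so P is clearly the higher of the two.
Si > P: this pair runs against the simple trend — see the exception note.
I > Si: period and group pull opposite ways; the across-period shift dominates (295 vs 134 kJ/mol).
Cl > I: they share group 17; the group trend gives Cl the larger value.
Note the exception: Cs has a higher electron affinity than Tl, contrary to the simple trend — Tl's ns²np¹ configuration gives only a small electron affinity — the sparsely filled np subshell binds an added electron weakly.
Note the exception: Si has a higher electron affinity than P, contrary to the simple trend — adding an electron to P's half-filled 3p³ is unfavourable, so Si (3p²) has the more exothermic EA.
Tabulated electron affinity (kJ/mol): Si 134, P 72, Cl 349, I 295, Cs 46, Tl 19.
So from highest to lowest: Cl > I > Si > P > Cs > Tl.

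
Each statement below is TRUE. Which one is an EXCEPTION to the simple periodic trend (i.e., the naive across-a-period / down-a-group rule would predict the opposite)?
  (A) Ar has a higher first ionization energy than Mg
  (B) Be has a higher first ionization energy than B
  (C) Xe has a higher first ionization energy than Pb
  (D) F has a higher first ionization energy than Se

The general trend: first ionization energy increases across a period and decreases down a group.
(A) Ar (period 3, group 18) vs Mg (period 3, group 2): the stated order agrees with the simple trend.
(B) Be (period 2, group 2) vs B (period 2, group 13): the stated order contradicts the simple trend.
(C) Xe (period 5, group 18) vs Pb (period 6, group 14): the stated order agrees with the simple trend.
(D) F (period 2, group 17) vs Se (period 4, group 16): the stated order agrees with the simple trend.
The exception is (B): removing B's lone 2p electron is easier than breaking Be's filled 2s².

(B)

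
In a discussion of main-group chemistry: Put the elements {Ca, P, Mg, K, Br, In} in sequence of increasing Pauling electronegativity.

K < Ca < Mg < In < P < Br

Mg is in period 3, group 2; P is in period 3, group 15; K is in period 4, group 1; Ca is in period 4, group 2; Br is in period 4, group 17; In is in period 5, group 13.
Electronegativity increases across a period and decreases down a group, tracking effective nuclear charge and atomic size.
Neither a single period nor a single group — weigh both effects.
Ca > K: both are in period 4; the period trend gives Ca the larger value.
Mg > Ca: Mg sits above Ca in group 2, so the down-group effect alone puts Mg higher.
In > Mg: period and group pull opposite ways; the across-period shift dominates (1.78 vs 1.31).
P > In: both effects reinforce here, so P is clearly the higher of the two.
Br > P: the two effects oppose for this pair; the across-period effect wins (2.96 vs 2.19).
Tabulated electronegativity (Pauling): Mg 1.31, P 2.19, K 0.82, Ca 1.00, Br 2.96, In 1.78.
So from lowest to highest: K < Ca < Mg < In < P < Br.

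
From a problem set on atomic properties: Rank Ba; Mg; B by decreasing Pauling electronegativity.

B, Mg, Ba

B is in period 2, group 13; Mg is in period 3, group 2; Ba is in period 6, group 2.
Atoms toward the upper right of the periodic table pull bonding electrons most strongly.
Here both period and group differ, so the two effects have to be weighed against each other.
Mg > Ba: Mg sits above Ba in group 2, so the down-group effect alone puts Mg higher.
B > Mg: relative to Mg, both the across-period and down-group shifts push B's electronegativity up.
For reference (Pauling): B 2.04, Mg 1.31, Ba 0.89.
So from highest to lowest: B > Mg > Ba.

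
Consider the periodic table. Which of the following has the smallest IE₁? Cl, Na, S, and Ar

Na

Na is in period 3, group 1; S is in period 3, group 16; Cl is in period 3, group 17; Ar is in period 3, group 18.
Across a period the outer electron is held more tightly (higher IE₁); down a group it sits in a higher shell, more shielded, and comes off more easily.
All lie in period 3, so first ionization energy increases left to right.
The smallest IE₁ among these belongs to Na.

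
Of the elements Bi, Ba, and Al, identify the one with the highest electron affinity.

Bi

Al is in period 3, group 13; Ba is in period 6, group 2; Bi is in period 6, group 15.
Adding an electron releases more energy for atoms nearer the top right (short of the noble gases).
Here both period and group differ, so the two effects have to be weighed against each other.
Al > Ba: both effects reinforce here, so Al is clearly the higher of the two.
Bi > Al: the two effects oppose for this pair; the across-period effect wins (91 vs 42 kJ/mol).
Tabulated electron affinity (kJ/mol): Al 42, Ba 14, Bi 91.
The highest electron affinity among these belongs to Bi.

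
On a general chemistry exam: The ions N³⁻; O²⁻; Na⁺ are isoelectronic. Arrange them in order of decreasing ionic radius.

N³⁻ > O²⁻ > Na⁺

All of these have 10 electrons, so size is governed by nuclear charge alone: the more protons, the stronger the pull on the same electron cloud, and the smaller the ion.
Nuclear charges: Na⁺ (Z=11), O²⁻ (Z=8), N³⁻ (Z=7).
Largest to smallest: N³⁻ > O²⁻ > Na⁺.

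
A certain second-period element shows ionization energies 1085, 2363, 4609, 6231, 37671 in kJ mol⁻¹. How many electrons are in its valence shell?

4

Look for the largest jump between consecutive ionization energies: IE5/IE4 ≈ 6.0, far larger than any earlier ratio.
That jump marks the point where a core electron is being removed. So the atom has 4 valence electrons.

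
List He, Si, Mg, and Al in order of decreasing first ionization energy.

He, Si, Mg, Al

He is in period 1, group 18; Mg is in period 3, group 2; Al is in period 3, group 13; Si is in period 3, group 14.
Across a period the outer electron is held more tightly (higher IE₁); down a group it sits in a higher shell, more shielded, and comes off more easily.
These span different periods and groups, so the two trends combine.
Mg > Al: this pair runs against the simple trend — see the exception note.
Si > Mg: Si lies to the right of Mg in period 3, so the across-period effect alone puts Si higher.
He > Si: relative to Si, both the across-period and down-group shifts push He's first ionization energy up.
Note the exception: Mg has a higher first ionization energy than Al, contrary to the simple trend — Al's single 3p electron is easier to remove than one from Mg's filled 3s².
Tabulated first ionization energy (kJ/mol): He 2372, Mg 738, Al 578, Si 786.
So from highest to lowest: He > Si > Mg > Al.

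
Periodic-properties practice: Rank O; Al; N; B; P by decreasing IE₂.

After 1 electron has been removed, what remains? O⁺ still has 5 valence electrons; Al⁺ still has 2 valence electrons; N⁺ still has 4 valence electrons; B⁺ still has 2 valence electrons; P⁺ still has 4 valence electrons.
All are still removing valence electrons, so compare the +1 ions as you would atoms: IE_2 generally rises across a period (higher Z_eff) and falls down a group (larger shell), subject to the usual subshell exceptions.
Valence configurations: O⁺ [He]2s²2p³, Al⁺ [Ne]3s², N⁺ [He]2s²2p², B⁺ [He]2s², P⁺ [Ne]3s²3p².
The numbers (kJ/mol): O 3388, Al 1817, N 2856, B 2427, P 1907.
Overall IE_2 order: Al < P < B < N < O.

O > N > B > P > Al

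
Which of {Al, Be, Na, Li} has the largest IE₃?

Be

IE_3 is the cost of taking one more electron from the +2 cation: Al²⁺ still has 1 valence electron; Be²⁺ is the bare [He] core; Na²⁺ is already 1 electron into the core; Li²⁺ is already 1 electron into the core.
Pulling an electron out of a noble-gas core costs far more than removing a remaining valence electron, so Na, Li and Be sit at the high end of IE_3.
Tabulated IE_3 (kJ/mol): Al 2745, Be 14849, Na 6910, Li 11815.
Hence IE_3: Al < Na < Li < Be.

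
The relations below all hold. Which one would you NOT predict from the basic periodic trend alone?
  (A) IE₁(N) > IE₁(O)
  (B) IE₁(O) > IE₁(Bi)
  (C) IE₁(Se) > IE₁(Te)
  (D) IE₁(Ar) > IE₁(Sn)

The general trend: first ionization energy increases across a period and decreases down a group.
(A) N (period 2, group 15) vs O (period 2, group 16): the stated order contradicts the simple trend.
(B) O (period 2, group 16) vs Bi (period 6, group 15): the stated order agrees with the simple trend.
(C) Se (period 4, group 16) vs Te (period 5, group 16): the stated order agrees with the simple trend.
(D) Ar (period 3, group 18) vs Sn (period 5, group 14): the stated order agrees with the simple trend.
The exception is (A): pairing an electron in O's 2p⁴ costs repulsion energy, so O ionizes more easily than half-filled N (2p³).

(A)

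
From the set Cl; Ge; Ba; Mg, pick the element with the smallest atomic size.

Mg is in period 3, group 2; Cl is in period 3, group 17; Ge is in period 4, group 14; Ba is in period 6, group 2.
Across a period the added protons contract the valence shell; down a group each new principal shell makes the atom larger.
These span different periods and groups, so the two trends combine.
Ge > Cl: both effects reinforce here, so Ge is clearly the larger of the two.
Mg > Ge: period and group pull opposite ways; the across-period shift dominates (139 vs 121 pm).
Ba > Mg: Ba sits below Mg in group 2, so the down-group effect alone puts Ba larger.
Tabulated atomic radius (pm): Mg 139, Cl 99, Ge 121, Ba 196.
The smallest atomic size among these belongs to Cl.

Cl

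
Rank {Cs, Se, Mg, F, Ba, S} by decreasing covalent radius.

F is in period 2, group 17; Mg is in period 3, group 2; S is in period 3, group 16; Se is in period 4, group 16; Cs is in period 6, group 1; Ba is in period 6, group 2.
Atomic radius shrinks across a period as nuclear charge pulls the same shell inward, and grows down a group as new shells are added.
Neither a single period nor a single group — weigh both effects.
S > F: relative to F, both the across-period and down-group shifts push S's atomic radius up.
Se > S: they share group 16; the group trend gives Se the larger value.
Mg > Se: the two effects oppose for this pair; the across-period effect wins (139 vs 116 pm).
Ba > Mg: they share group 2; the group trend gives Ba the larger value.
Cs > Ba: Cs lies to the left of Ba in period 6, so the across-period effect alone puts Cs larger.
For reference (pm): F 64, Mg 139, S 103, Se 116, Cs 232, Ba 196.
So from largest to smallest: Cs > Ba > Mg > Se > S > F.

Cs > Ba > Mg > Se > S > F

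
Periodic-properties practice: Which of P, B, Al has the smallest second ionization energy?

Al

After 1 electron has been removed, what remains? P⁺ still has 4 valence electrons; B⁺ still has 2 valence electrons; Al⁺ still has 2 valence electrons.
All are still removing valence electrons, so compare the +1 ions as you would atoms: IE_2 generally rises across a period (higher Z_eff) and falls down a group (larger shell), subject to the usual subshell exceptions.
Valence configurations: P⁺ [Ne]3s²3p², B⁺ [He]2s², Al⁺ [Ne]3s².
Approximate IE_2 values (kJ/mol): P 1907, B 2427, Al 1817.
Overall IE_2 order: Al < P < B.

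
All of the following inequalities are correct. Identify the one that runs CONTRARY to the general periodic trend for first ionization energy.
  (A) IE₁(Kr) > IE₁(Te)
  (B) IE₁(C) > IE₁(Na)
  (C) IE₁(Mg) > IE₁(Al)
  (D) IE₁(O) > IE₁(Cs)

The general trend: first ionization energy increases across a period and decreases down a group.
(A) Kr (period 4, group 18) vs Te (period 5, group 16): the stated order agrees with the simple trend.
(B) C (period 2, group 14) vs Na (period 3, group 1): the stated order agrees with the simple trend.
(C) Mg (period 3, group 2) vs Al (period 3, group 13): the stated order contradicts the simple trend.
(D) O (period 2, group 16) vs Cs (period 6, group 1): the stated order agrees with the simple trend.
The exception is (C): Al's single 3p electron is easier to remove than one from Mg's filled 3s².

(C)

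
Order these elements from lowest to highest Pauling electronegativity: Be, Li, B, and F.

Li < Be < B < F

Li is in period 2, group 1; Be is in period 2, group 2; B is in period 2, group 13; F is in period 2, group 17.
EN rises left→right (higher Z_eff, smaller atoms) and falls top→bottom (larger, more shielded atoms).
All lie in period 2, so electronegativity increases left to right.
So from lowest to highest: Li < Be < B < F.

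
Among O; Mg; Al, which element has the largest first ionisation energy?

O

Removing the outermost electron gets harder across a period and easier down a group.
Neither a single period nor a single group — weigh both effects.
Mg > Al: this pair runs against the simple trend — see the exception note.
O > Mg: both effects reinforce here, so O is clearly the higher of the two.
Note the exception: Mg has a higher first ionization energy than Al, contrary to the simple trend — Al's single 3p electron is easier to remove than one from Mg's filled 3s².
Tabulated first ionization energy (kJ/mol): O 1314, Mg 738, Al 578.
The largest first ionisation energy among these belongs to O.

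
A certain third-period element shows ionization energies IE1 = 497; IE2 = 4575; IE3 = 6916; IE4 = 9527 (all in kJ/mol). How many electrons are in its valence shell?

1

Look for the largest jump between consecutive ionization energies: IE2/IE1 ≈ 9.2, far larger than any earlier ratio.
That jump marks the point where a core electron is being removed. So the atom has 1 valence electron.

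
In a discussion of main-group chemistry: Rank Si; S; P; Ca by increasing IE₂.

IE_2 is the cost of taking one more electron from the +1 cation: Si⁺ still has 3 valence electrons; S⁺ still has 5 valence electrons; P⁺ still has 4 valence electrons; Ca⁺ still has 1 valence electron.
All are still removing valence electrons, so compare the +1 ions as you would atoms: IE_2 generally rises across a period (higher Z_eff) and falls down a group (larger shell), subject to the usual subshell exceptions.
Valence configurations: Si⁺ [Ne]3s²3p¹, S⁺ [Ne]3s²3p³, P⁺ [Ne]3s²3p², Ca⁺ [Ar]4s¹.
The numbers (kJ/mol): Si 1577, S 2252, P 1907, Ca 1145.
Putting it together, IE_2: Ca < Si < P < S.

Ca, Si, P, S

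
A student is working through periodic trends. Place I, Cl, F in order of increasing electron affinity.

I < F < Cl

F is in period 2, group 17; Cl is in period 3, group 17; I is in period 5, group 17.
EA tends to increase across a period and decrease down a group, though the pattern is less regular than for IE or radius.
All are in group 17; the group trend (electron affinity increases up the group) applies, with the exception below.
Note the exception: Cl has a higher electron affinity than F, contrary to the simple trend — F's small 2p subshell makes the incoming electron feel strong e⁻–e⁻ repulsion, so Cl actually releases more energy on gaining an electron.
Approximate values (kJ/mol): F 328, Cl 349, I 295.
So from lowest to highest: I < F < Cl.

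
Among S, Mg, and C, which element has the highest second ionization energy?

Consider each +1 ion: S⁺ still has 5 valence electrons; Mg⁺ still has 1 valence electron; C⁺ still has 3 valence electrons.
All are still removing valence electrons, so compare the +1 ions as you would atoms: IE_2 generally rises across a period (higher Z_eff) and falls down a group (larger shell), subject to the usual subshell exceptions.
Valence configurations: S⁺ [Ne]3s²3p³, Mg⁺ [Ne]3s¹, C⁺ [He]2s²2p¹.
Tabulated IE_2 (kJ/mol): S 2252, Mg 1451, C 2353.
Putting it together, IE_2: Mg < S < C.

C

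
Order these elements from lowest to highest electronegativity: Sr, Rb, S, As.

Rb < Sr < As < S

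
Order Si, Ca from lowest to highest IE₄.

IE_4 is the cost of taking one more electron from the +3 cation: Si³⁺ still has 1 valence electron; Ca³⁺ is already 1 electron into the core.
Core electrons are held far more tightly than valence electrons, so Ca tops the IE_4 order.
The numbers (kJ/mol): Si 4356, Ca 6491.
So the fourth ionization energies run Si < Ca.

Si < Ca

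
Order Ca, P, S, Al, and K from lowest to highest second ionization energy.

The second ionization energy removes an electron from the +1 ion. For each element: Ca⁺ still has 1 valence electron; P⁺ still has 4 valence electrons; S⁺ still has 5 valence electrons; Al⁺ still has 2 valence electrons; K⁺ is the bare [Ar] core.
Core electrons are held far more tightly than valence electrons, so K tops the IE_2 order.
Valence configurations: Ca⁺ [Ar]4s¹, P⁺ [Ne]3s²3p², S⁺ [Ne]3s²3p³, Al⁺ [Ne]3s².
Tabulated IE_2 (kJ/mol): Ca 1145, P 1907, S 2252, Al 1817, K 3052.
Hence IE_2: Ca < Al < P < S < K.

Ca, Al, P, S, K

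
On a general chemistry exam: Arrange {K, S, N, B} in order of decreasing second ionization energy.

The second ionization energy removes an electron from the +1 ion. For each element: K⁺ is the bare [Ar] core; S⁺ still has 5 valence electrons; N⁺ still has 4 valence electrons; B⁺ still has 2 valence electrons.
Breaking into a closed-shell core is much more expensive than removing a leftover valence electron — K has the largest IE_2 here.
Valence configurations: S⁺ [Ne]3s²3p³, N⁺ [He]2s²2p², B⁺ [He]2s².
The numbers (kJ/mol): K 3052, S 2252, N 2856, B 2427.
Hence IE_2: S < B < N < K.

K, N, B, S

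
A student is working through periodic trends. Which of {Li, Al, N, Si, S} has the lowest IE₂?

Si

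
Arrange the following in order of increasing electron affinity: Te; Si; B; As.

B < As < Si < Te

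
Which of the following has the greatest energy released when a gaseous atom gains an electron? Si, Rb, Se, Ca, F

EA tends to increase across a period and decrease down a group, though the pattern is less regular than for IE or radius.
Here both period and group differ, so the two effects have to be weighed against each other.
Rb > Ca: this pair runs against the simple trend — see the exception note.
Si > Rb: both effects reinforce here, so Si is clearly the higher of the two.
Se > Si: period and group pull opposite ways; the across-period shift dominates (195 vs 134 kJ/mol).
F > Se: relative to Se, both the across-period and down-group shifts push F's electron affinity up.
Note the exception: Rb has a higher electron affinity than Ca, contrary to the simple trend — adding an electron to Ca (ns²) has to open a new, higher-energy np subshell, which is unfavourable.
Tabulated electron affinity (kJ/mol): F 328, Si 134, Ca 2, Se 195, Rb 47.
The greatest energy released when a gaseous atom gains an electron among these belongs to F.

F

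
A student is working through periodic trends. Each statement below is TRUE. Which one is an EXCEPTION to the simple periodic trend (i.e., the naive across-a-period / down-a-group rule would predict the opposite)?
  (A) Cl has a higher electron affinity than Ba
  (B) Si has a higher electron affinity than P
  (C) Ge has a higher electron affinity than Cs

(B)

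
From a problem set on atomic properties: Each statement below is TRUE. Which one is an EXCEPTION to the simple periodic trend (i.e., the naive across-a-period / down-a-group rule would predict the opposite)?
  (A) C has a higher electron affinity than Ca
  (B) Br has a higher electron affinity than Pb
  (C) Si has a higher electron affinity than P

(C)

The general trend: electron affinity increases across a period and decreases down a group.
(A) C (period 2, group 14) vs Ca (period 4, group 2): the stated order agrees with the simple trend.
(B) Br (period 4, group 17) vs Pb (period 6, group 14): the stated order agrees with the simple trend.
(C) Si (period 3, group 14) vs P (period 3, group 15): the stated order contradicts the simple trend.
The exception is (C): adding an electron to P's half-filled 3p³ is unfavourable, so Si (3p²) has the more exothermic EA.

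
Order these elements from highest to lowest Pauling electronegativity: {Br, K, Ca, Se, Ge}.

Br > Se > Ge > Ca > K

Smaller atoms with higher effective nuclear charge are more electronegative.
All lie in period 4, so electronegativity increases left to right.
So from highest to lowest: Br > Se > Ge > Ca > K.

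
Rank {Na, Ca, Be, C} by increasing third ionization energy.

C < Ca < Na < Be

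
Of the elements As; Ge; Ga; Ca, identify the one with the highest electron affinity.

Ge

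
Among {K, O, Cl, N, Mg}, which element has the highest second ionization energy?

O

IE_2 is the cost of taking one more electron from the +1 cation: K⁺ is the bare [Ar] core; O⁺ still has 5 valence electrons; Cl⁺ still has 6 valence electrons; N⁺ still has 4 valence electrons; Mg⁺ still has 1 valence electron.
Usually core removal costs more than valence removal, but here the competition is close: a tightly held n=2 valence electron can cost more to remove than an n=3 core electron, so the actual values have to decide it.
Valence configurations: O⁺ [He]2s²2p³, Cl⁺ [Ne]3s²3p⁴, N⁺ [He]2s²2p², Mg⁺ [Ne]3s¹.
Approximate IE_2 values (kJ/mol): K 3052, O 3388, Cl 2298, N 2856, Mg 1451.
Hence IE_2: Mg < Cl < N < K < O.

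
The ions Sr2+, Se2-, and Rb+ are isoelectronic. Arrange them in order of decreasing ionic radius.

Se2-, Rb+, Sr2+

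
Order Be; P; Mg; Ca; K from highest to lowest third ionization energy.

Be > Mg > Ca > K > P

The third ionization energy removes an electron from the +2 ion. For each element: Be²⁺ is the bare [He] core; P²⁺ still has 3 valence electrons; Mg²⁺ is the bare [Ne] core; Ca²⁺ is the bare [Ar] core; K²⁺ is already 1 electron into the core.
Core electrons are held far more tightly than valence electrons, so K, Ca, Mg and Be top the IE_3 order.
Approximate IE_3 values (kJ/mol): Be 14849, P 2914, Mg 7733, Ca 4912, K 4420.
So the third ionization energies run P < K < Ca < Mg < Be.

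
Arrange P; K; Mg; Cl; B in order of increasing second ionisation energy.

IE_2 is the cost of taking one more electron from the +1 cation: P⁺ still has 4 valence electrons; K⁺ is the bare [Ar] core; Mg⁺ still has 1 valence electron; Cl⁺ still has 6 valence electrons; B⁺ still has 2 valence electrons.
Pulling an electron out of a noble-gas core costs far more than removing a remaining valence electron, so K sits at the high end of IE_2.
Valence configurations: P⁺ [Ne]3s²3p², Mg⁺ [Ne]3s¹, Cl⁺ [Ne]3s²3p⁴, B⁺ [He]2s².
Approximate IE_2 values (kJ/mol): P 1907, K 3052, Mg 1451, Cl 2298, B 2427.
Hence IE_2: Mg < P < Cl < B < K.

Mg < P < Cl < B < K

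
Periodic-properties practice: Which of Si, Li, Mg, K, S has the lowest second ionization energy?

The second ionization energy removes an electron from the +1 ion. For each element: Si⁺ still has 3 valence electrons; Li⁺ is the bare [He] core; Mg⁺ still has 1 valence electron; K⁺ is the bare [Ar] core; S⁺ still has 5 valence electrons.
Core electrons are held far more tightly than valence electrons, so K and Li top the IE_2 order.
Valence configurations: Si⁺ [Ne]3s²3p¹, Mg⁺ [Ne]3s¹, S⁺ [Ne]3s²3p³.
The numbers (kJ/mol): Si 1577, Li 7298, Mg 1451, K 3052, S 2252.
So the second ionization energies run Mg < Si < S < K < Li.

Mg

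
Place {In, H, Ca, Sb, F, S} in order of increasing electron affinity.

H is in period 1, group 1; F is in period 2, group 17; S is in period 3, group 16; Ca is in period 4, group 2; In is in period 5, group 13; Sb is in period 5, group 15.
Electron affinity generally becomes more exothermic across a period toward the halogens and less exothermic down a group.
Neither a single period nor a single group — weigh both effects.
In > Ca: period and group pull opposite ways; the across-period shift dominates (29 vs 2 kJ/mol).
H > In: the two effects oppose for this pair; the down-group effect wins (73 vs 29 kJ/mol).
Sb > H: period and group pull opposite ways; the across-period shift dominates (103 vs 73 kJ/mol).
S > Sb: both effects reinforce here, so S is clearly the higher of the two.
F > S: relative to S, both the across-period and down-group shifts push F's electron affinity up.
For reference (kJ/mol): H 73, F 328, S 200, Ca 2, In 29, Sb 103.
So from lowest to highest: Ca < In < H < Sb < S < F.

Ca < In < H < Sb < S < F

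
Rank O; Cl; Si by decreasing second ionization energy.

O > Cl > Si

The second ionization energy removes an electron from the +1 ion. For each element: O⁺ still has 5 valence electrons; Cl⁺ still has 6 valence electrons; Si⁺ still has 3 valence electrons.
All are still removing valence electrons, so compare the +1 ions as you would atoms: IE_2 generally rises across a period (higher Z_eff) and falls down a group (larger shell), subject to the usual subshell exceptions.
Valence configurations: O⁺ [He]2s²2p³, Cl⁺ [Ne]3s²3p⁴, Si⁺ [Ne]3s²3p¹.
Approximate IE_2 values (kJ/mol): O 3388, Cl 2298, Si 1577.
Hence IE_2: Si < Cl < O.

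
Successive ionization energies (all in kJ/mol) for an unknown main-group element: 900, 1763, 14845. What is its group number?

Group 2

Look for the largest jump between consecutive ionization energies: IE3/IE2 ≈ 8.4, far larger than any earlier ratio.
That jump marks the point where a core electron is being removed. So the atom has 2 valence electrons.
A main-group element with 2 valence electrons is in group 2.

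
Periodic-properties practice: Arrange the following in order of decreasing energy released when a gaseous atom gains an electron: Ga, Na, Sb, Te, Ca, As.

Te > Sb > As > Na > Ga > Ca

Na is in period 3, group 1; Ca is in period 4, group 2; Ga is in period 4, group 13; As is in period 4, group 15; Sb is in period 5, group 15; Te is in period 5, group 16.
EA tends to increase across a period and decrease down a group, though the pattern is less regular than for IE or radius.
Here both period and group differ, so the two effects have to be weighed against each other.
Ga > Ca: Ga lies to the right of Ca in period 4, so the across-period effect alone puts Ga higher.
Na > Ga: period and group pull opposite ways; the down-group shift dominates (53 vs 29 kJ/mol).
As > Na: the two effects oppose for this pair; the across-period effect wins (78 vs 53 kJ/mol).
Sb > As: this pair runs against the simple trend — see the exception note.
Te > Sb: Te lies to the right of Sb in period 5, so the across-period effect alone puts Te higher.
Note the exception: Sb has a higher electron affinity than As, contrary to the simple trend — both are half-filled np³, but the pairing/repulsion penalty for the added electron shrinks as the p orbitals become larger and more diffuse down the group, and for Sb that outweighs the weaker nuclear attraction.
For reference (kJ/mol): Na 53, Ca 2, Ga 29, As 78, Sb 103, Te 190.
So from highest to lowest: Te > Sb > As > Na > Ga > Ca.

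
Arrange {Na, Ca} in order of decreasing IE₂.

Na > Ca

After 1 electron has been removed, what remains? Na⁺ is the bare [Ne] core; Ca⁺ still has 1 valence electron.
Pulling an electron out of a noble-gas core costs far more than removing a remaining valence electron, so Na sits at the high end of IE_2.
The numbers (kJ/mol): Na 4562, Ca 1145.
Hence IE_2: Ca < Na.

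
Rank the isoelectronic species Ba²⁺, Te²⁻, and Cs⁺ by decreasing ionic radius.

All of these have 54 electrons, so size is governed by nuclear charge alone: the more protons, the stronger the pull on the same electron cloud, and the smaller the ion.
Nuclear charges: Ba²⁺ (Z=56), Cs⁺ (Z=55), Te²⁻ (Z=52).
Largest to smallest: Te²⁻ > Cs⁺ > Ba²⁺.

Te²⁻ > Cs⁺ > Ba²⁺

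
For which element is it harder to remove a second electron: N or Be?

N

Consider each +1 ion: N⁺ still has 4 valence electrons; Be⁺ still has 1 valence electron.
All are still removing valence electrons, so compare the +1 ions as you would atoms: IE_2 generally rises across a period (higher Z_eff) and falls down a group (larger shell), subject to the usual subshell exceptions.
Valence configurations: N⁺ [He]2s²2p², Be⁺ [He]2s¹.
The numbers (kJ/mol): N 2856, Be 1757.
So the second ionization energies run Be < N.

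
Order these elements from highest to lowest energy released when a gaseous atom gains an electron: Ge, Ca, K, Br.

Br > Ge > K > Ca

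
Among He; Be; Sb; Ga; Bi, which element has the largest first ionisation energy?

He

IE₁ increases left→right with effective nuclear charge and decreases top→bottom as the valence shell moves farther out.
These span different periods and groups, so the two trends combine.
Bi > Ga: the two effects oppose for this pair; the across-period effect wins (703 vs 579 kJ/mol).
Sb > Bi: Sb sits above Bi in group 15, so the down-group effect alone puts Sb higher.
Be > Sb: the two effects oppose for this pair; the down-group effect wins (900 vs 831 kJ/mol).
He > Be: both effects reinforce here, so He is clearly the higher of the two.
For reference (kJ/mol): He 2372, Be 900, Ga 579, Sb 831, Bi 703.
The largest first ionisation energy among these belongs to He.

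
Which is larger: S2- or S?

Forming S2- adds 2 electrons to S. More electron–electron repulsion in the same shell, with unchanged nuclear charge, lets the cloud expand.
An anion is larger than its parent atom: S2- > S.

S2-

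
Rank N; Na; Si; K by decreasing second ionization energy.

The second ionization energy removes an electron from the +1 ion. For each element: N⁺ still has 4 valence electrons; Na⁺ is the bare [Ne] core; Si⁺ still has 3 valence electrons; K⁺ is the bare [Ar] core.
Pulling an electron out of a noble-gas core costs far more than removing a remaining valence electron, so K and Na sit at the high end of IE_2.
Valence configurations: N⁺ [He]2s²2p², Si⁺ [Ne]3s²3p¹.
Tabulated IE_2 (kJ/mol): N 2856, Na 4562, Si 1577, K 3052.
Overall IE_2 order: Si < N < K < Na.

Na > K > N > Si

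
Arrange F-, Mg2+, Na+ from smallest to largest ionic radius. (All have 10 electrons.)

Mg2+ < Na+ < F-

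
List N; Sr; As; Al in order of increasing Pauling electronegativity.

N is in period 2, group 15; Al is in period 3, group 13; As is in period 4, group 15; Sr is in period 5, group 2.
Atoms toward the upper right of the periodic table pull bonding electrons most strongly.
Neither a single period nor a single group — weigh both effects.
Al > Sr: both effects reinforce here, so Al is clearly the higher of the two.
As > Al: period and group pull opposite ways; the across-period shift dominates (2.18 vs 1.61).
N > As: they share group 15; the group trend gives N the larger value.
For reference (Pauling): N 3.04, Al 1.61, As 2.18, Sr 0.95.
So from lowest to highest: Sr < Al < As < N.

Sr, Al, As, N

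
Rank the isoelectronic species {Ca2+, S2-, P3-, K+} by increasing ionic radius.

All of these have 18 electrons, so size is governed by nuclear charge alone: the more protons, the stronger the pull on the same electron cloud, and the smaller the ion.
Nuclear charges: Ca2+ (Z=20), K+ (Z=19), S2- (Z=16), P3- (Z=15).
Smallest to largest: Ca2+ < K+ < S2- < P3-.

Ca2+ < K+ < S2- < P3-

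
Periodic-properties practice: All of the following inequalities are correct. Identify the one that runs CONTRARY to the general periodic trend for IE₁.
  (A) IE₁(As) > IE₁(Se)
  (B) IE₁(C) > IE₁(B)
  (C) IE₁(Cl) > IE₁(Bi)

The general trend: IE₁ increases across a period and decreases down a group.
(A) As (period 4, group 15) vs Se (period 4, group 16): the stated order contradicts the simple trend.
(B) C (period 2, group 14) vs B (period 2, group 13): the stated order agrees with the simple trend.
(C) Cl (period 3, group 17) vs Bi (period 6, group 15): the stated order agrees with the simple trend.
The exception is (A): Se (4p⁴) ionizes more easily than half-filled As (4p³).

(A)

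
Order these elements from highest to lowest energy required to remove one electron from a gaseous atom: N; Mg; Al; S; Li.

Across a period the outer electron is held more tightly (higher IE₁); down a group it sits in a higher shell, more shielded, and comes off more easily.
These span different periods and groups, so the two trends combine.
Al > Li: period and group pull opposite ways; the across-period shift dominates (578 vs 520 kJ/mol).
Mg > Al: this pair runs against the simple trend — see the exception note.
S > Mg: S lies to the right of Mg in period 3, so the across-period effect alone puts S higher.
N > S: period and group pull opposite ways; the down-group shift dominates (1402 vs 1000 kJ/mol).
Note the exception: Mg has a higher first ionization energy than Al, contrary to the simple trend — Al's single 3p electron is easier to remove than one from Mg's filled 3s².
For reference (kJ/mol): Li 520, N 1402, Mg 738, Al 578, S 1000.
So from highest to lowest: N > S > Mg > Al > Li.

N > S > Mg > Al > Li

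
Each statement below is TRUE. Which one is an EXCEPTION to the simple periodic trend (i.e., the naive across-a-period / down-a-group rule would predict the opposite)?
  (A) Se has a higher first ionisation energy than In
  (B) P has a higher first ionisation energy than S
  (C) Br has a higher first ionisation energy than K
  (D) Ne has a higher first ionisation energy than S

The general trend: first ionisation energy increases across a period and decreases down a group.
(A) Se (period 4, group 16) vs In (period 5, group 13): the stated order agrees with the simple trend.
(B) P (period 3, group 15) vs S (period 3, group 16): the stated order contradicts the simple trend.
(C) Br (period 4, group 17) vs K (period 4, group 1): the stated order agrees with the simple trend.
(D) Ne (period 2, group 18) vs S (period 3, group 16): the stated order agrees with the simple trend.
The exception is (B): S (3p⁴) ionizes more easily than half-filled P (3p³) because the paired 3p electron in S is pushed out by e⁻–e⁻ repulsion.

(B)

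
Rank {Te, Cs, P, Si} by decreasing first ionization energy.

P > Te > Si > Cs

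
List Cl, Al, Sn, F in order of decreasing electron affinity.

Atoms with high Z_eff and room in the valence shell (especially the halogens) have the most exothermic electron affinities.
Neither a single period nor a single group — weigh both effects.
Sn > Al: period and group pull opposite ways; the across-period shift dominates (107 vs 42 kJ/mol).
F > Sn: relative to Sn, both the across-period and down-group shifts push F's electron affinity up.
Cl > F: this pair runs against the simple trend — see the exception note.
Note the exception: Cl has a higher electron affinity than F, contrary to the simple trend — F's small 2p subshell makes the incoming electron feel strong e⁻–e⁻ repulsion, so Cl actually releases more energy on gaining an electron.
Tabulated electron affinity (kJ/mol): F 328, Al 42, Cl 349, Sn 107.
So from highest to lowest: Cl > F > Sn > Al.

Cl, F, Sn, Al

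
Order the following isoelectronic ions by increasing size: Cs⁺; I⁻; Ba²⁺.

All of these have 54 electrons, so size is governed by nuclear charge alone: the more protons, the stronger the pull on the same electron cloud, and the smaller the ion.
Nuclear charges: Ba²⁺ (Z=56), Cs⁺ (Z=55), I⁻ (Z=53).
Smallest to largest: Ba²⁺ < Cs⁺ < I⁻.

Ba²⁺ < Cs⁺ < I⁻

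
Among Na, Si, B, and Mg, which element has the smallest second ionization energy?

Mg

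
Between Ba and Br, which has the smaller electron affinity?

Br is in period 4, group 17; Ba is in period 6, group 2.
Electron affinity generally becomes more exothermic across a period toward the halogens and less exothermic down a group.
These span different periods and groups, so the two trends combine.
Br > Ba: relative to Ba, both the across-period and down-group shifts push Br's electron affinity up.
For reference (kJ/mol): Br 325, Ba 14.
So Ba has the smaller electron affinity (Ba < Br).

Ba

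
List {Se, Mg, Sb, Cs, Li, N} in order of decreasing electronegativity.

N > Se > Sb > Mg > Li > Cs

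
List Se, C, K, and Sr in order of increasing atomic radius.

C < Se < Sr < K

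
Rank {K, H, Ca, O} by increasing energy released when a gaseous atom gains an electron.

Ca, K, H, O

Adding an electron releases more energy for atoms nearer the top right (short of the noble gases).
Here both period and group differ, so the two effects have to be weighed against each other.
K > Ca: this pair runs against the simple trend — see the exception note.
H > K: H sits above K in group 1, so the down-group effect alone puts H higher.
O > H: the two effects oppose for this pair; the across-period effect wins (141 vs 73 kJ/mol).
Note the exception: K has a higher electron affinity than Ca, contrary to the simple trend — adding an electron to Ca (ns²) has to open a new, higher-energy np subshell, which is unfavourable.
For reference (kJ/mol): H 73, O 141, K 48, Ca 2.
So from lowest to highest: Ca < K < H < O.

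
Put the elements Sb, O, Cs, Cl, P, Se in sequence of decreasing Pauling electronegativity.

O is in period 2, group 16; P is in period 3, group 15; Cl is in period 3, group 17; Se is in period 4, group 16; Sb is in period 5, group 15; Cs is in period 6, group 1.
Smaller atoms with higher effective nuclear charge are more electronegative.
These span different periods and groups, so the two trends combine.
Sb > Cs: relative to Cs, both the across-period and down-group shifts push Sb's electronegativity up.
P > Sb: they share group 15; the group trend gives P the larger value.
Se > P: period and group pull opposite ways; the across-period shift dominates (2.55 vs 2.19).
Cl > Se: both effects reinforce here, so Cl is clearly the higher of the two.
O > Cl: the two effects oppose for this pair; the down-group effect wins (3.44 vs 3.16).
Approximate values (Pauling): O 3.44, P 2.19, Cl 3.16, Se 2.55, Sb 2.05, Cs 0.79.
So from highest to lowest: O > Cl > Se > P > Sb > Cs.

O > Cl > Se > P > Sb > Cs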